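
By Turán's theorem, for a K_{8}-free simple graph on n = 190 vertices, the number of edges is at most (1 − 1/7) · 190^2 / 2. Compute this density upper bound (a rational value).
Turán density bound = (6/7) · 190^2/2 = 108300/7 ≈ 15471.4286

Turán's theorem: ex(n, K_{r+1}) is achieved by the complete r-partite Turán graph T(n, r) with parts as balanced as possible, and is at most (1 − 1/r) · n^2/2. For r = 7, n = 190: the density bound is (6/7) · 36100/2 = 108300/7 ≈ 15471.4286. The integer-valued extremum is e(T(190, 7)) = 15471, which is strictly less than the density bound 108300/7 since 7 ∤ 190 (the parts of T(190, 7) cannot all be equal).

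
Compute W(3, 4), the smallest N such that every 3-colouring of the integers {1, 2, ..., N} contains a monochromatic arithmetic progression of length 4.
W(3, 4) = 293

W(3, 4) = 293. The lower bound W(3, 4) > 292 comes from an explicit good 3-colouring of [1, 292]; the upper bound W(3, 4) ≤ 293 was verified by exhaustive search over 3-colourings of [1, 293].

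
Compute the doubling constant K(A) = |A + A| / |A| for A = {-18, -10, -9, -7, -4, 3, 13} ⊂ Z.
K = |A + A| / |A| = 26/7

Enumerate A + A = {a + b : a, b ∈ A}. With |A| = 7, there are |A|^2 = 49 ordered sum pairs; collecting distinct values, A + A = {-36, -28, -27, -25, -22, -20, -19, -18, -17, -16, -15, -14, -13, -11, -8, -7, -6, -5, -4, -1, 3, 4, 6, 9, 16, 26}, so |A + A| = 26. Thus K = 26/7. For comparison, the minimum possible |A + A| over all 7-element sets is 2·7 − 1 = 13 (so min K = 13/7), attained only by arithmetic progressions.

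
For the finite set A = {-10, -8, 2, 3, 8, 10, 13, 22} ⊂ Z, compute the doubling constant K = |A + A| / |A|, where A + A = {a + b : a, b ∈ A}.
K = |A + A| / |A| = 32/8 = 4

Enumerate A + A = {a + b : a, b ∈ A}. With |A| = 8, there are |A|^2 = 64 ordered sum pairs; collecting distinct values, A + A = {-20, -18, -16, -8, -7, -6, -5, -2, 0, 2, 3, 4, 5, 6, 10, 11, 12, 13, 14, 15, 16, 18, 20, 21, 23, 24, 25, 26, 30, 32, 35, 44}, so |A + A| = 32. Thus K = 32/8 = 4. For comparison, the minimum possible |A + A| over all 8-element sets is 2·8 − 1 = 15 (so min K = 15/8), attained only by arithmetic progressions.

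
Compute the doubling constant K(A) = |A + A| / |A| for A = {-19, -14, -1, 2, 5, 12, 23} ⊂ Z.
K = |A + A| / |A| = 25/7

Enumerate A + A = {a + b : a, b ∈ A}. With |A| = 7, there are |A|^2 = 49 ordered sum pairs; collecting distinct values, A + A = {-38, -33, -28, -20, -17, -15, -14, -12, -9, -7, -2, 1, 4, 7, 9, 10, 11, 14, 17, 22, 24, 25, 28, 35, 46}, so |A + A| = 25. Thus K = 25/7. For comparison, the minimum possible |A + A| over all 7-element sets is 2·7 − 1 = 13 (so min K = 13/7), attained only by arithmetic progressions.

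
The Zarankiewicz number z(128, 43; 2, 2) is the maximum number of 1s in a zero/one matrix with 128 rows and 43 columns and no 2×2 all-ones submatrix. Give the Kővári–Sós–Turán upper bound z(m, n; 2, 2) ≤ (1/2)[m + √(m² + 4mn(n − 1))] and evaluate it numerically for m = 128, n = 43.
z(128, 43; 2, 2) ≤ (1/2)[128 + √(128² + 4·128·43·42)] = (1/2)[128 + √941056] = 549.0402

Kővári–Sós–Turán: let r_1, ..., r_128 be the row sums and z = Σ r_i the total number of 1s. Each pair of columns can share at most one row with both entries 1 (else a 2×2 all-ones block appears), so Σ_i C(r_i, 2) ≤ C(43, 2) = 903. By convexity Σ_i C(r_i, 2) ≥ 128·C(z/128, 2) = z(z − 128)/(2·128), giving z² − 128z − 128·43·42 ≤ 0 and hence z ≤ (1/2)[128 + √(16384 + 4·231168)] = (1/2)[128 + √941056] ≈ (1/2)(128 + 970.0804) = 549.0402.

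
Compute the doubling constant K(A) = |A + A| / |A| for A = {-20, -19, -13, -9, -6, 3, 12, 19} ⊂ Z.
K = |A + A| / |A| = 32/8 = 4

Enumerate A + A = {a + b : a, b ∈ A}. With |A| = 8, there are |A|^2 = 64 ordered sum pairs; collecting distinct values, A + A = {-40, -39, -38, -33, -32, -29, -28, -26, -25, -22, -19, -18, -17, -16, -15, -12, -10, -8, -7, -6, -3, -1, 0, 3, 6, 10, 13, 15, 22, 24, 31, 38}, so |A + A| = 32. Thus K = 32/8 = 4. For comparison, the minimum possible |A + A| over all 8-element sets is 2·8 − 1 = 15 (so min K = 15/8), attained only by arithmetic progressions.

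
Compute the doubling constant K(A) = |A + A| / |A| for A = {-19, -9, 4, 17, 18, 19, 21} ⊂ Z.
K = |A + A| / |A| = 25/7

Enumerate A + A = {a + b : a, b ∈ A}. With |A| = 7, there are |A|^2 = 49 ordered sum pairs; collecting distinct values, A + A = {-38, -28, -18, -15, -5, -2, -1, 0, 2, 8, 9, 10, 12, 21, 22, 23, 25, 34, 35, 36, 37, 38, 39, 40, 42}, so |A + A| = 25. Thus K = 25/7. For comparison, the minimum possible |A + A| over all 7-element sets is 2·7 − 1 = 13 (so min K = 13/7), attained only by arithmetic progressions.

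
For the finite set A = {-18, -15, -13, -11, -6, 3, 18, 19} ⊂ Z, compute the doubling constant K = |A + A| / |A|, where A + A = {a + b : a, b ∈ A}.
K = |A + A| / |A| = 32/8 = 4

Enumerate A + A = {a + b : a, b ∈ A}. With |A| = 8, there are |A|^2 = 64 ordered sum pairs; collecting distinct values, A + A = {-36, -33, -31, -30, -29, -28, -26, -24, -22, -21, -19, -17, -15, -12, -10, -8, -3, 0, 1, 3, 4, 5, 6, 7, 8, 12, 13, 21, 22, 36, 37, 38}, so |A + A| = 32. Thus K = 32/8 = 4. For comparison, the minimum possible |A + A| over all 8-element sets is 2·8 − 1 = 15 (so min K = 15/8), attained only by arithmetic progressions.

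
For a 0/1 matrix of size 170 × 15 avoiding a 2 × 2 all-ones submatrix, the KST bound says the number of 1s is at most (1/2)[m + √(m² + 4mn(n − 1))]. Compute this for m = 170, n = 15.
z(170, 15; 2, 2) ≤ (1/2)[170 + √(170² + 4·170·15·14)] = (1/2)[170 + √171700] = 292.1835

Kővári–Sós–Turán: let r_1, ..., r_170 be the row sums and z = Σ r_i the total number of 1s. Each pair of columns can share at most one row with both entries 1 (else a 2×2 all-ones block appears), so Σ_i C(r_i, 2) ≤ C(15, 2) = 105. By convexity Σ_i C(r_i, 2) ≥ 170·C(z/170, 2) = z(z − 170)/(2·170), giving z² − 170z − 170·15·14 ≤ 0 and hence z ≤ (1/2)[170 + √(28900 + 4·35700)] = (1/2)[170 + √171700] ≈ (1/2)(170 + 414.367) = 292.1835.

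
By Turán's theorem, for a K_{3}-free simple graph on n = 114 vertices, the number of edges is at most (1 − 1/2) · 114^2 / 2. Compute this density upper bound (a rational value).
Turán density bound = (1/2) · 114^2/2 = 3249

Turán's theorem: ex(n, K_{r+1}) is achieved by the complete r-partite Turán graph T(n, r) with parts as balanced as possible, and is at most (1 − 1/r) · n^2/2. For r = 2, n = 114: the density bound is (1/2) · 12996/2 = 3249. Since 2 ∣ 114, the Turán graph T(114, 2) has parts of equal size 57, and its edge count e(T(114, 2)) = 3249 attains the density bound exactly.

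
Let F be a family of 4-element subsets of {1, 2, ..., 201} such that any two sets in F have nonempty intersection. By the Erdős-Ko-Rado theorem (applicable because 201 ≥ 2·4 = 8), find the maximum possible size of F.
max |F| = C(200, 3) = 1313400

Erdős-Ko-Rado (1961): when n ≥ 2k, max |F| = C(n−1, k−1). The bound is attained by the star {A : i ∈ A} for any fixed i ∈ [n]. Here C(201−1, 4−1) = C(200, 3) = 1313400.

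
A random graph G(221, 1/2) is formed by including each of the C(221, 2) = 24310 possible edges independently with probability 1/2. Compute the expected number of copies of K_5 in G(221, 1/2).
E[# K_5] = C(221, 5) · (1/2)^C(5, 2) = 4197532339 / 2^10 ≈ 4099152.674805

For each 5-subset S of vertices (there are C(221, 5) = 4197532339 such S), let X_S = 1 if S induces a K_5 (all C(5, 2) = 10 edges present). Then P(X_S = 1) = (1/2)^10 = 1/1024. By linearity of expectation, E[# K_5] = C(221, 5) · (1/2)^10 = 4197532339 / 1024 ≈ 4099152.674805.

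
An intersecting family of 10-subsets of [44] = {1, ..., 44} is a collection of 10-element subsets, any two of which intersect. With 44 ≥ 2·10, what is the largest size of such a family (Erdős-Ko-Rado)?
max |F| = C(43, 9) = 563921995

Erdős-Ko-Rado (1961): when n ≥ 2k, max |F| = C(n−1, k−1). The bound is attained by the star {A : i ∈ A} for any fixed i ∈ [n]. Here C(44−1, 10−1) = C(43, 9) = 563921995.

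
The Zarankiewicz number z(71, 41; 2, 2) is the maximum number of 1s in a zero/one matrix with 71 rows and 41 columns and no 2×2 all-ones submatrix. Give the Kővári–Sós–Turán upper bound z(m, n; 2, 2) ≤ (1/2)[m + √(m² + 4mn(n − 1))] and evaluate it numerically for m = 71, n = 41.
z(71, 41; 2, 2) ≤ (1/2)[71 + √(71² + 4·71·41·40)] = (1/2)[71 + √470801] = 378.5747

Kővári–Sós–Turán: let r_1, ..., r_71 be the row sums and z = Σ r_i the total number of 1s. Each pair of columns can share at most one row with both entries 1 (else a 2×2 all-ones block appears), so Σ_i C(r_i, 2) ≤ C(41, 2) = 820. By convexity Σ_i C(r_i, 2) ≥ 71·C(z/71, 2) = z(z − 71)/(2·71), giving z² − 71z − 71·41·40 ≤ 0 and hence z ≤ (1/2)[71 + √(5041 + 4·116440)] = (1/2)[71 + √470801] ≈ (1/2)(71 + 686.1494) = 378.5747.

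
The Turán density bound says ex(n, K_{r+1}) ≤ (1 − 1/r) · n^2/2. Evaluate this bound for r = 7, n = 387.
Turán density bound = (6/7) · 387^2/2 = 449307/7 ≈ 64186.7143

Turán's theorem: ex(n, K_{r+1}) is achieved by the complete r-partite Turán graph T(n, r) with parts as balanced as possible, and is at most (1 − 1/r) · n^2/2. For r = 7, n = 387: the density bound is (6/7) · 149769/2 = 449307/7 ≈ 64186.7143. The integer-valued extremum is e(T(387, 7)) = 64186, which is strictly less than the density bound 449307/7 since 7 ∤ 387 (the parts of T(387, 7) cannot all be equal).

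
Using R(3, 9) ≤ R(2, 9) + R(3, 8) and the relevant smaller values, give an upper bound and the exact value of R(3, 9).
R(3, 9) ≤ R(2, 9) + R(3, 8) = 9 + 28 = 37; exact value R(3, 9) = 36.

The Erdős–Szekeres recurrence R(r, s) ≤ R(r−1, s) + R(r, s−1) applied to (r, s) = (3, 9) gives
  R(3, 9) ≤ R(2, 9) + R(3, 8) = 9 + 28 = 37.
(Recall R(2, k) = k and R is symmetric.) The recurrence is not tight here (it gives 37, but the exact value is R(3, 9) = 36); the tight upper bound requires a sharper argument than the simple recurrence, combined with a lower-bound construction on K_{35}.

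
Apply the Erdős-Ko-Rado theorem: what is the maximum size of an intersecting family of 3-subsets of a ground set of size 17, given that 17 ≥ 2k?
max |F| = C(16, 2) = 120

The Erdős-Ko-Rado theorem states: for n ≥ 2k, an intersecting family of k-subsets of an n-element set has size at most C(n − 1, k − 1), with equality for 'star' families {A ⊆ [n] : |A| = k, i ∈ A} (fix an element i). For n = 17, k = 3: C(16, 2) = 120.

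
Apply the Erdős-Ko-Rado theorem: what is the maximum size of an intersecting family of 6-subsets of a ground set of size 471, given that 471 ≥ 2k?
max |F| = C(470, 5) = 187084628094

The Erdős-Ko-Rado theorem states: for n ≥ 2k, an intersecting family of k-subsets of an n-element set has size at most C(n − 1, k − 1), with equality for 'star' families {A ⊆ [n] : |A| = k, i ∈ A} (fix an element i). For n = 471, k = 6: C(470, 5) = 187084628094.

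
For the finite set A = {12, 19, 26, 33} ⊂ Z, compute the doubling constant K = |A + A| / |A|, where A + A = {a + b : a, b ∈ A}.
K = |A + A| / |A| = 7/4

Enumerate A + A = {a + b : a, b ∈ A}. With |A| = 4, there are |A|^2 = 16 ordered sum pairs; collecting distinct values, A + A = {24, 31, 38, 45, 52, 59, 66}, so |A + A| = 7. Thus K = 7/4. Here |A + A| = 2|A| − 1 = 7, the minimum possible — so K = 7/4 is minimal, which holds iff A is an arithmetic progression.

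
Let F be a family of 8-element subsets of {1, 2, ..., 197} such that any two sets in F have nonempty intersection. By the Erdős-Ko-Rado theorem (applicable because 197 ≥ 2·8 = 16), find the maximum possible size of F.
max |F| = C(196, 7) = 1978369382080

Erdős-Ko-Rado (1961): when n ≥ 2k, max |F| = C(n−1, k−1). The bound is attained by the star {A : i ∈ A} for any fixed i ∈ [n]. Here C(197−1, 8−1) = C(196, 7) = 1978369382080.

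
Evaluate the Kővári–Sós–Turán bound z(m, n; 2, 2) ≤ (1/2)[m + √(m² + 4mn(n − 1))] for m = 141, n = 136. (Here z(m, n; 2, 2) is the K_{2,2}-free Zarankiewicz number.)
z(141, 136; 2, 2) ≤ (1/2)[141 + √(141² + 4·141·136·135)] = (1/2)[141 + √10374921] = 1681.0062

Kővári–Sós–Turán: let r_1, ..., r_141 be the row sums and z = Σ r_i the total number of 1s. Each pair of columns can share at most one row with both entries 1 (else a 2×2 all-ones block appears), so Σ_i C(r_i, 2) ≤ C(136, 2) = 9180. By convexity Σ_i C(r_i, 2) ≥ 141·C(z/141, 2) = z(z − 141)/(2·141), giving z² − 141z − 141·136·135 ≤ 0 and hence z ≤ (1/2)[141 + √(19881 + 4·2588760)] = (1/2)[141 + √10374921] ≈ (1/2)(141 + 3221.0124) = 1681.0062.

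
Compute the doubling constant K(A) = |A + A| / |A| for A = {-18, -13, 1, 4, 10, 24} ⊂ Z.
K = |A + A| / |A| = 20/6 = 10/3

Enumerate A + A = {a + b : a, b ∈ A}. With |A| = 6, there are |A|^2 = 36 ordered sum pairs; collecting distinct values, A + A = {-36, -31, -26, -17, -14, -12, -9, -8, -3, 2, 5, 6, 8, 11, 14, 20, 25, 28, 34, 48}, so |A + A| = 20. Thus K = 20/6 = 10/3. For comparison, the minimum possible |A + A| over all 6-element sets is 2·6 − 1 = 11 (so min K = 11/6), attained only by arithmetic progressions.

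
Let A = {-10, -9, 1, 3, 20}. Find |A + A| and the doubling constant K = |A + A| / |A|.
K = |A + A| / |A| = 15/5 = 3

Enumerate A + A = {a + b : a, b ∈ A}. With |A| = 5, there are |A|^2 = 25 ordered sum pairs; collecting distinct values, A + A = {-20, -19, -18, -9, -8, -7, -6, 2, 4, 6, 10, 11, 21, 23, 40}, so |A + A| = 15. Thus K = 15/5 = 3. For comparison, the minimum possible |A + A| over all 5-element sets is 2·5 − 1 = 9 (so min K = 9/5), attained only by arithmetic progressions.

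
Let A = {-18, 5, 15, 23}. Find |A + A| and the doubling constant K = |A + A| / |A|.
K = |A + A| / |A| = 10/4 = 5/2

Enumerate A + A = {a + b : a, b ∈ A}. With |A| = 4, there are |A|^2 = 16 ordered sum pairs; collecting distinct values, A + A = {-36, -13, -3, 5, 10, 20, 28, 30, 38, 46}, so |A + A| = 10. Thus K = 10/4 = 5/2. For comparison, the minimum possible |A + A| over all 4-element sets is 2·4 − 1 = 7 (so min K = 7/4), attained only by arithmetic progressions.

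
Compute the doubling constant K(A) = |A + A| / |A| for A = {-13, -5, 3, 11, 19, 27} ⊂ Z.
K = |A + A| / |A| = 11/6

Enumerate A + A = {a + b : a, b ∈ A}. With |A| = 6, there are |A|^2 = 36 ordered sum pairs; collecting distinct values, A + A = {-26, -18, -10, -2, 6, 14, 22, 30, 38, 46, 54}, so |A + A| = 11. Thus K = 11/6. Here |A + A| = 2|A| − 1 = 11, the minimum possible — so K = 11/6 is minimal, which holds iff A is an arithmetic progression.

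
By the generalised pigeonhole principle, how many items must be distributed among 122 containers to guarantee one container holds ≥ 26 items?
n = (26 − 1)·122 + 1 = 3051

By the generalised pigeonhole principle, to guarantee some box contains ≥ r objects we need more than (r − 1) · k objects total. Threshold: n = (r − 1) · k + 1. With r = 26 and k = 122: n = 25 · 122 + 1 = 3050 + 1 = 3051. For n = 3050 = 25 · 122, we can put exactly 25 objects in every box, avoiding 26 in any single one — so 3051 is tight.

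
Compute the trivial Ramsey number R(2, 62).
R(2, 62) = 62

R(2, k) = k for all k ≥ 2: in a 2-colouring of K_k, either some edge is red (a red K_2) or all edges are blue (a blue K_k). And K_{61} coloured all-blue has no blue K_62, so R(2, 62) > 61. Hence R(2, 62) = 62.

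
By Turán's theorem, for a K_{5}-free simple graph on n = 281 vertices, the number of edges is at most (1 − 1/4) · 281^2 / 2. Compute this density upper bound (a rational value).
Turán density bound = (3/4) · 281^2/2 = 236883/8 ≈ 29610.375

Turán's theorem: ex(n, K_{r+1}) is achieved by the complete r-partite Turán graph T(n, r) with parts as balanced as possible, and is at most (1 − 1/r) · n^2/2. For r = 4, n = 281: the density bound is (3/4) · 78961/2 = 236883/8 ≈ 29610.375. The integer-valued extremum is e(T(281, 4)) = 29610, which is strictly less than the density bound 236883/8 since 4 ∤ 281 (the parts of T(281, 4) cannot all be equal).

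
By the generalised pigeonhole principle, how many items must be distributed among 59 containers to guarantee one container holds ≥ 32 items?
n = (32 − 1)·59 + 1 = 1830

By the generalised pigeonhole principle, to guarantee some box contains ≥ r objects we need more than (r − 1) · k objects total. Threshold: n = (r − 1) · k + 1. With r = 32 and k = 59: n = 31 · 59 + 1 = 1829 + 1 = 1830. For n = 1829 = 31 · 59, we can put exactly 31 objects in every box, avoiding 32 in any single one — so 1830 is tight.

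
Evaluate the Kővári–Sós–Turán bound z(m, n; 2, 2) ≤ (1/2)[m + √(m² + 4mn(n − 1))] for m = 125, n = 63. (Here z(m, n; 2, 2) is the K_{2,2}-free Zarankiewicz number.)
z(125, 63; 2, 2) ≤ (1/2)[125 + √(125² + 4·125·63·62)] = (1/2)[125 + √1968625] = 764.0385

Kővári–Sós–Turán: let r_1, ..., r_125 be the row sums and z = Σ r_i the total number of 1s. Each pair of columns can share at most one row with both entries 1 (else a 2×2 all-ones block appears), so Σ_i C(r_i, 2) ≤ C(63, 2) = 1953. By convexity Σ_i C(r_i, 2) ≥ 125·C(z/125, 2) = z(z − 125)/(2·125), giving z² − 125z − 125·63·62 ≤ 0 and hence z ≤ (1/2)[125 + √(15625 + 4·488250)] = (1/2)[125 + √1968625] ≈ (1/2)(125 + 1403.077) = 764.0385.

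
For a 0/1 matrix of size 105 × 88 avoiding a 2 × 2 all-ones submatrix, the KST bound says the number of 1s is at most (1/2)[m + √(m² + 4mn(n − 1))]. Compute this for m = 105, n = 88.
z(105, 88; 2, 2) ≤ (1/2)[105 + √(105² + 4·105·88·87)] = (1/2)[105 + √3226545] = 950.6293

Kővári–Sós–Turán: let r_1, ..., r_105 be the row sums and z = Σ r_i the total number of 1s. Each pair of columns can share at most one row with both entries 1 (else a 2×2 all-ones block appears), so Σ_i C(r_i, 2) ≤ C(88, 2) = 3828. By convexity Σ_i C(r_i, 2) ≥ 105·C(z/105, 2) = z(z − 105)/(2·105), giving z² − 105z − 105·88·87 ≤ 0 and hence z ≤ (1/2)[105 + √(11025 + 4·803880)] = (1/2)[105 + √3226545] ≈ (1/2)(105 + 1796.2586) = 950.6293.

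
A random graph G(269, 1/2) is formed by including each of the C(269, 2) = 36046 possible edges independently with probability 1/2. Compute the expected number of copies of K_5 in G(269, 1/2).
E[# K_5] = C(269, 5) · (1/2)^C(5, 2) = 11306927303 / 2^10 ≈ 11041921.194336

For each 5-subset S of vertices (there are C(269, 5) = 11306927303 such S), let X_S = 1 if S induces a K_5 (all C(5, 2) = 10 edges present). Then P(X_S = 1) = (1/2)^10 = 1/1024. By linearity of expectation, E[# K_5] = C(269, 5) · (1/2)^10 = 11306927303 / 1024 ≈ 11041921.194336.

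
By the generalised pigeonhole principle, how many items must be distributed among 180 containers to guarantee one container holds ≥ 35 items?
n = (35 − 1)·180 + 1 = 6121

By the generalised pigeonhole principle, to guarantee some box contains ≥ r objects we need more than (r − 1) · k objects total. Threshold: n = (r − 1) · k + 1. With r = 35 and k = 180: n = 34 · 180 + 1 = 6120 + 1 = 6121. For n = 6120 = 34 · 180, we can put exactly 34 objects in every box, avoiding 35 in any single one — so 6121 is tight.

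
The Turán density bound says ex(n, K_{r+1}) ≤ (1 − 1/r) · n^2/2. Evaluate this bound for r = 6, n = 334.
Turán density bound = (5/6) · 334^2/2 = 139445/3 ≈ 46481.6667

Turán's theorem: ex(n, K_{r+1}) is achieved by the complete r-partite Turán graph T(n, r) with parts as balanced as possible, and is at most (1 − 1/r) · n^2/2. For r = 6, n = 334: the density bound is (5/6) · 111556/2 = 139445/3 ≈ 46481.6667. The integer-valued extremum is e(T(334, 6)) = 46481, which is strictly less than the density bound 139445/3 since 6 ∤ 334 (the parts of T(334, 6) cannot all be equal).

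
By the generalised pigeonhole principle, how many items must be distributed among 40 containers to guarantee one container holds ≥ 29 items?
n = (29 − 1)·40 + 1 = 1121

By the generalised pigeonhole principle, to guarantee some box contains ≥ r objects we need more than (r − 1) · k objects total. Threshold: n = (r − 1) · k + 1. With r = 29 and k = 40: n = 28 · 40 + 1 = 1120 + 1 = 1121. For n = 1120 = 28 · 40, we can put exactly 28 objects in every box, avoiding 29 in any single one — so 1121 is tight.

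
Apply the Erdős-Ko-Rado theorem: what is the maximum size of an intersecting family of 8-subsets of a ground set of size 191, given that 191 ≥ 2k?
max |F| = C(190, 7) = 1585940245560

Erdős-Ko-Rado (1961): when n ≥ 2k, max |F| = C(n−1, k−1). The bound is attained by the star {A : i ∈ A} for any fixed i ∈ [n]. Here C(191−1, 8−1) = C(190, 7) = 1585940245560.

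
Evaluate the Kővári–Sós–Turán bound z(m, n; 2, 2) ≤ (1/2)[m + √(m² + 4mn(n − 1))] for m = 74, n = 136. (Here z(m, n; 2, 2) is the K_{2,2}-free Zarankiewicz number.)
z(74, 136; 2, 2) ≤ (1/2)[74 + √(74² + 4·74·136·135)] = (1/2)[74 + √5440036] = 1203.1942

Kővári–Sós–Turán: let r_1, ..., r_74 be the row sums and z = Σ r_i the total number of 1s. Each pair of columns can share at most one row with both entries 1 (else a 2×2 all-ones block appears), so Σ_i C(r_i, 2) ≤ C(136, 2) = 9180. By convexity Σ_i C(r_i, 2) ≥ 74·C(z/74, 2) = z(z − 74)/(2·74), giving z² − 74z − 74·136·135 ≤ 0 and hence z ≤ (1/2)[74 + √(5476 + 4·1358640)] = (1/2)[74 + √5440036] ≈ (1/2)(74 + 2332.3885) = 1203.1942.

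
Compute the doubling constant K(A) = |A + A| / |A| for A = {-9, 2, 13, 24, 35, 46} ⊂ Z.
K = |A + A| / |A| = 11/6

Enumerate A + A = {a + b : a, b ∈ A}. With |A| = 6, there are |A|^2 = 36 ordered sum pairs; collecting distinct values, A + A = {-18, -7, 4, 15, 26, 37, 48, 59, 70, 81, 92}, so |A + A| = 11. Thus K = 11/6. Here |A + A| = 2|A| − 1 = 11, the minimum possible — so K = 11/6 is minimal, which holds iff A is an arithmetic progression.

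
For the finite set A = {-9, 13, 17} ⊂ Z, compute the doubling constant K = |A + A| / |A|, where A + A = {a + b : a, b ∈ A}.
K = |A + A| / |A| = 6/3 = 2

Enumerate A + A = {a + b : a, b ∈ A}. With |A| = 3, there are |A|^2 = 9 ordered sum pairs; collecting distinct values, A + A = {-18, 4, 8, 26, 30, 34}, so |A + A| = 6. Thus K = 6/3 = 2. For comparison, the minimum possible |A + A| over all 3-element sets is 2·3 − 1 = 5 (so min K = 5/3), attained only by arithmetic progressions.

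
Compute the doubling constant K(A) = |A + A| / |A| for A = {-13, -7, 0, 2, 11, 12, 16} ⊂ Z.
K = |A + A| / |A| = 27/7

Enumerate A + A = {a + b : a, b ∈ A}. With |A| = 7, there are |A|^2 = 49 ordered sum pairs; collecting distinct values, A + A = {-26, -20, -14, -13, -11, -7, -5, -2, -1, 0, 2, 3, 4, 5, 9, 11, 12, 13, 14, 16, 18, 22, 23, 24, 27, 28, 32}, so |A + A| = 27. Thus K = 27/7. For comparison, the minimum possible |A + A| over all 7-element sets is 2·7 − 1 = 13 (so min K = 13/7), attained only by arithmetic progressions.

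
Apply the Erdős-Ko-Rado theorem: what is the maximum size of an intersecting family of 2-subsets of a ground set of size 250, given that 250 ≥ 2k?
max |F| = C(249, 1) = 249

The Erdős-Ko-Rado theorem states: for n ≥ 2k, an intersecting family of k-subsets of an n-element set has size at most C(n − 1, k − 1), with equality for 'star' families {A ⊆ [n] : |A| = k, i ∈ A} (fix an element i). For n = 250, k = 2: C(249, 1) = 249.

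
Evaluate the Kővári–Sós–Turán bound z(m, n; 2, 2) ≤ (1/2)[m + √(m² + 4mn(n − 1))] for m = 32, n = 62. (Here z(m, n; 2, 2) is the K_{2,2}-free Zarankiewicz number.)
z(32, 62; 2, 2) ≤ (1/2)[32 + √(32² + 4·32·62·61)] = (1/2)[32 + √485120] = 364.2528

Kővári–Sós–Turán: let r_1, ..., r_32 be the row sums and z = Σ r_i the total number of 1s. Each pair of columns can share at most one row with both entries 1 (else a 2×2 all-ones block appears), so Σ_i C(r_i, 2) ≤ C(62, 2) = 1891. By convexity Σ_i C(r_i, 2) ≥ 32·C(z/32, 2) = z(z − 32)/(2·32), giving z² − 32z − 32·62·61 ≤ 0 and hence z ≤ (1/2)[32 + √(1024 + 4·121024)] = (1/2)[32 + √485120] ≈ (1/2)(32 + 696.5056) = 364.2528.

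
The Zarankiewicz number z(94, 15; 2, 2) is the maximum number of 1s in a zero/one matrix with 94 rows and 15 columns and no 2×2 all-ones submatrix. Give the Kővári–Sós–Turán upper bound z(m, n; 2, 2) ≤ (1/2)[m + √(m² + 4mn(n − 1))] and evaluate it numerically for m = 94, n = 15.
z(94, 15; 2, 2) ≤ (1/2)[94 + √(94² + 4·94·15·14)] = (1/2)[94 + √87796] = 195.1519

Kővári–Sós–Turán: let r_1, ..., r_94 be the row sums and z = Σ r_i the total number of 1s. Each pair of columns can share at most one row with both entries 1 (else a 2×2 all-ones block appears), so Σ_i C(r_i, 2) ≤ C(15, 2) = 105. By convexity Σ_i C(r_i, 2) ≥ 94·C(z/94, 2) = z(z − 94)/(2·94), giving z² − 94z − 94·15·14 ≤ 0 and hence z ≤ (1/2)[94 + √(8836 + 4·19740)] = (1/2)[94 + √87796] ≈ (1/2)(94 + 296.3039) = 195.1519.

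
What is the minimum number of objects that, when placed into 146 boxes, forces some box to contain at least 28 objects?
n = (28 − 1)·146 + 1 = 3943

By the generalised pigeonhole principle, to guarantee some box contains ≥ r objects we need more than (r − 1) · k objects total. Threshold: n = (r − 1) · k + 1. With r = 28 and k = 146: n = 27 · 146 + 1 = 3942 + 1 = 3943. For n = 3942 = 27 · 146, we can put exactly 27 objects in every box, avoiding 28 in any single one — so 3943 is tight.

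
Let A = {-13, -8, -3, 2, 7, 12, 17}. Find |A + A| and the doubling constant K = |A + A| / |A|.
K = |A + A| / |A| = 13/7

Enumerate A + A = {a + b : a, b ∈ A}. With |A| = 7, there are |A|^2 = 49 ordered sum pairs; collecting distinct values, A + A = {-26, -21, -16, -11, -6, -1, 4, 9, 14, 19, 24, 29, 34}, so |A + A| = 13. Thus K = 13/7. Here |A + A| = 2|A| − 1 = 13, the minimum possible — so K = 13/7 is minimal, which holds iff A is an arithmetic progression.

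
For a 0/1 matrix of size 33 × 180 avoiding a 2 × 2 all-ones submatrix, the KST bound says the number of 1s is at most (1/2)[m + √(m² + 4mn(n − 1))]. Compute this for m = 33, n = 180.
z(33, 180; 2, 2) ≤ (1/2)[33 + √(33² + 4·33·180·179)] = (1/2)[33 + √4254129] = 1047.777

Kővári–Sós–Turán: let r_1, ..., r_33 be the row sums and z = Σ r_i the total number of 1s. Each pair of columns can share at most one row with both entries 1 (else a 2×2 all-ones block appears), so Σ_i C(r_i, 2) ≤ C(180, 2) = 16110. By convexity Σ_i C(r_i, 2) ≥ 33·C(z/33, 2) = z(z − 33)/(2·33), giving z² − 33z − 33·180·179 ≤ 0 and hence z ≤ (1/2)[33 + √(1089 + 4·1063260)] = (1/2)[33 + √4254129] ≈ (1/2)(33 + 2062.554) = 1047.777.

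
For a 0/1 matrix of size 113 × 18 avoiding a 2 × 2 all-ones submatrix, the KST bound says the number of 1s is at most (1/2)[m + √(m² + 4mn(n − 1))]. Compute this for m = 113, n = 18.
z(113, 18; 2, 2) ≤ (1/2)[113 + √(113² + 4·113·18·17)] = (1/2)[113 + √151081] = 250.8457

Kővári–Sós–Turán: let r_1, ..., r_113 be the row sums and z = Σ r_i the total number of 1s. Each pair of columns can share at most one row with both entries 1 (else a 2×2 all-ones block appears), so Σ_i C(r_i, 2) ≤ C(18, 2) = 153. By convexity Σ_i C(r_i, 2) ≥ 113·C(z/113, 2) = z(z − 113)/(2·113), giving z² − 113z − 113·18·17 ≤ 0 and hence z ≤ (1/2)[113 + √(12769 + 4·34578)] = (1/2)[113 + √151081] ≈ (1/2)(113 + 388.6914) = 250.8457.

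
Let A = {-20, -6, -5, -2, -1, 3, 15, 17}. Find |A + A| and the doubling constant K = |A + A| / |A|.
K = |A + A| / |A| = 32/8 = 4

Enumerate A + A = {a + b : a, b ∈ A}. With |A| = 8, there are |A|^2 = 64 ordered sum pairs; collecting distinct values, A + A = {-40, -26, -25, -22, -21, -17, -12, -11, -10, -8, -7, -6, -5, -4, -3, -2, 1, 2, 6, 9, 10, 11, 12, 13, 14, 15, 16, 18, 20, 30, 32, 34}, so |A + A| = 32. Thus K = 32/8 = 4. For comparison, the minimum possible |A + A| over all 8-element sets is 2·8 − 1 = 15 (so min K = 15/8), attained only by arithmetic progressions.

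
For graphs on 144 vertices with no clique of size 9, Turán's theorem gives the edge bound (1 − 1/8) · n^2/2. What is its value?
Turán density bound = (7/8) · 144^2/2 = 9072

Turán's theorem: ex(n, K_{r+1}) is achieved by the complete r-partite Turán graph T(n, r) with parts as balanced as possible, and is at most (1 − 1/r) · n^2/2. For r = 8, n = 144: the density bound is (7/8) · 20736/2 = 9072. Since 8 ∣ 144, the Turán graph T(144, 8) has parts of equal size 18, and its edge count e(T(144, 8)) = 9072 attains the density bound exactly.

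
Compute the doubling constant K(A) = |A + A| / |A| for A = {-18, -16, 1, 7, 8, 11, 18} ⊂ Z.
K = |A + A| / |A| = 26/7

Enumerate A + A = {a + b : a, b ∈ A}. With |A| = 7, there are |A|^2 = 49 ordered sum pairs; collecting distinct values, A + A = {-36, -34, -32, -17, -15, -11, -10, -9, -8, -7, -5, 0, 2, 8, 9, 12, 14, 15, 16, 18, 19, 22, 25, 26, 29, 36}, so |A + A| = 26. Thus K = 26/7. For comparison, the minimum possible |A + A| over all 7-element sets is 2·7 − 1 = 13 (so min K = 13/7), attained only by arithmetic progressions.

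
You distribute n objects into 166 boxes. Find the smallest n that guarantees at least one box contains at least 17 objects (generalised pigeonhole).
n = (17 − 1)·166 + 1 = 2657

By the generalised pigeonhole principle, to guarantee some box contains ≥ r objects we need more than (r − 1) · k objects total. Threshold: n = (r − 1) · k + 1. With r = 17 and k = 166: n = 16 · 166 + 1 = 2656 + 1 = 2657. For n = 2656 = 16 · 166, we can put exactly 16 objects in every box, avoiding 17 in any single one — so 2657 is tight.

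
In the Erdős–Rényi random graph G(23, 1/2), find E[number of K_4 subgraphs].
E[# K_4] = C(23, 4) · (1/2)^C(4, 2) = 8855 / 2^6 = 138.359375

For each 4-subset S of vertices (there are C(23, 4) = 8855 such S), let X_S = 1 if S induces a K_4 (all C(4, 2) = 6 edges present). Then P(X_S = 1) = (1/2)^6 = 1/64. By linearity of expectation, E[# K_4] = C(23, 4) · (1/2)^6 = 8855 / 64 = 138.359375.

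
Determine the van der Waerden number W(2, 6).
W(2, 6) = 1132

This is a classical value, W(2, 6) = 1132, established by combining an explicit 2-colouring of {1, ..., 1131} with no monochromatic 6-AP (giving the lower bound W(2, 6) > 1131) and a finite case analysis / exhaustive computer search showing every 2-colouring of {1, ..., 1132} has such an AP.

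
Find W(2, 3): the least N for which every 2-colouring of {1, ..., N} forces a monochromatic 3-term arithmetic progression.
W(2, 3) = 9

Lower bound: the 2-colouring RRBBRRBB of {1, ..., 8} (R at positions {1, 2, 5, 6}, B at {3, 4, 7, 8}) contains no monochromatic 3-term AP, so W(2, 3) > 8. Upper bound: a case analysis on any 2-colouring of {1, ..., 9} forces such an AP. Hence W(2, 3) = 9.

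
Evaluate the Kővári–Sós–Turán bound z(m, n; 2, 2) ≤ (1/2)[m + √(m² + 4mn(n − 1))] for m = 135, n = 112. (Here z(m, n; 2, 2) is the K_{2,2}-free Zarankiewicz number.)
z(135, 112; 2, 2) ≤ (1/2)[135 + √(135² + 4·135·112·111)] = (1/2)[135 + √6731505] = 1364.7572

Kővári–Sós–Turán: let r_1, ..., r_135 be the row sums and z = Σ r_i the total number of 1s. Each pair of columns can share at most one row with both entries 1 (else a 2×2 all-ones block appears), so Σ_i C(r_i, 2) ≤ C(112, 2) = 6216. By convexity Σ_i C(r_i, 2) ≥ 135·C(z/135, 2) = z(z − 135)/(2·135), giving z² − 135z − 135·112·111 ≤ 0 and hence z ≤ (1/2)[135 + √(18225 + 4·1678320)] = (1/2)[135 + √6731505] ≈ (1/2)(135 + 2594.5144) = 1364.7572.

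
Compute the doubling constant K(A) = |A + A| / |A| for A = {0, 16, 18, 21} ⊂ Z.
K = |A + A| / |A| = 10/4 = 5/2

Enumerate A + A = {a + b : a, b ∈ A}. With |A| = 4, there are |A|^2 = 16 ordered sum pairs; collecting distinct values, A + A = {0, 16, 18, 21, 32, 34, 36, 37, 39, 42}, so |A + A| = 10. Thus K = 10/4 = 5/2. For comparison, the minimum possible |A + A| over all 4-element sets is 2·4 − 1 = 7 (so min K = 7/4), attained only by arithmetic progressions.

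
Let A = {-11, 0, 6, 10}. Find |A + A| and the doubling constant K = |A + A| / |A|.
K = |A + A| / |A| = 10/4 = 5/2

Enumerate A + A = {a + b : a, b ∈ A}. With |A| = 4, there are |A|^2 = 16 ordered sum pairs; collecting distinct values, A + A = {-22, -11, -5, -1, 0, 6, 10, 12, 16, 20}, so |A + A| = 10. Thus K = 10/4 = 5/2. For comparison, the minimum possible |A + A| over all 4-element sets is 2·4 − 1 = 7 (so min K = 7/4), attained only by arithmetic progressions.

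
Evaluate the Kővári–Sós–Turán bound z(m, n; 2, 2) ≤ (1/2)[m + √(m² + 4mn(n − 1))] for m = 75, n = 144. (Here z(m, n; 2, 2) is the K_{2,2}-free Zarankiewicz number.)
z(75, 144; 2, 2) ≤ (1/2)[75 + √(75² + 4·75·144·143)] = (1/2)[75 + √6183225] = 1280.8046

Kővári–Sós–Turán: let r_1, ..., r_75 be the row sums and z = Σ r_i the total number of 1s. Each pair of columns can share at most one row with both entries 1 (else a 2×2 all-ones block appears), so Σ_i C(r_i, 2) ≤ C(144, 2) = 10296. By convexity Σ_i C(r_i, 2) ≥ 75·C(z/75, 2) = z(z − 75)/(2·75), giving z² − 75z − 75·144·143 ≤ 0 and hence z ≤ (1/2)[75 + √(5625 + 4·1544400)] = (1/2)[75 + √6183225] ≈ (1/2)(75 + 2486.6091) = 1280.8046.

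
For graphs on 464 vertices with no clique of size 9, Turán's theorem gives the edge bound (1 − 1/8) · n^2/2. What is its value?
Turán density bound = (7/8) · 464^2/2 = 94192

Turán's theorem: ex(n, K_{r+1}) is achieved by the complete r-partite Turán graph T(n, r) with parts as balanced as possible, and is at most (1 − 1/r) · n^2/2. For r = 8, n = 464: the density bound is (7/8) · 215296/2 = 94192. Since 8 ∣ 464, the Turán graph T(464, 8) has parts of equal size 58, and its edge count e(T(464, 8)) = 94192 attains the density bound exactly.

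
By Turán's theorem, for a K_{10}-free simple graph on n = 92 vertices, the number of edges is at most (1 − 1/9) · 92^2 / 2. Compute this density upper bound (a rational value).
Turán density bound = (8/9) · 92^2/2 = 33856/9 ≈ 3761.7778

Turán's theorem: ex(n, K_{r+1}) is achieved by the complete r-partite Turán graph T(n, r) with parts as balanced as possible, and is at most (1 − 1/r) · n^2/2. For r = 9, n = 92: the density bound is (8/9) · 8464/2 = 33856/9 ≈ 3761.7778. The integer-valued extremum is e(T(92, 9)) = 3761, which is strictly less than the density bound 33856/9 since 9 ∤ 92 (the parts of T(92, 9) cannot all be equal).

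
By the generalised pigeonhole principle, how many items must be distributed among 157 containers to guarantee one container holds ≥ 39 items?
n = (39 − 1)·157 + 1 = 5967

By the generalised pigeonhole principle, to guarantee some box contains ≥ r objects we need more than (r − 1) · k objects total. Threshold: n = (r − 1) · k + 1. With r = 39 and k = 157: n = 38 · 157 + 1 = 5966 + 1 = 5967. For n = 5966 = 38 · 157, we can put exactly 38 objects in every box, avoiding 39 in any single one — so 5967 is tight.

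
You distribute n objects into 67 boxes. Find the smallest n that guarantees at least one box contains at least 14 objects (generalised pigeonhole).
n = (14 − 1)·67 + 1 = 872

By the generalised pigeonhole principle, to guarantee some box contains ≥ r objects we need more than (r − 1) · k objects total. Threshold: n = (r − 1) · k + 1. With r = 14 and k = 67: n = 13 · 67 + 1 = 871 + 1 = 872. For n = 871 = 13 · 67, we can put exactly 13 objects in every box, avoiding 14 in any single one — so 872 is tight.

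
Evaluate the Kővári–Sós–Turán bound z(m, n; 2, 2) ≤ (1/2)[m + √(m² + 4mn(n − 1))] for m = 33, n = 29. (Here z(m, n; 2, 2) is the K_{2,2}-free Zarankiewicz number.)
z(33, 29; 2, 2) ≤ (1/2)[33 + √(33² + 4·33·29·28)] = (1/2)[33 + √108273] = 181.0243

Kővári–Sós–Turán: let r_1, ..., r_33 be the row sums and z = Σ r_i the total number of 1s. Each pair of columns can share at most one row with both entries 1 (else a 2×2 all-ones block appears), so Σ_i C(r_i, 2) ≤ C(29, 2) = 406. By convexity Σ_i C(r_i, 2) ≥ 33·C(z/33, 2) = z(z − 33)/(2·33), giving z² − 33z − 33·29·28 ≤ 0 and hence z ≤ (1/2)[33 + √(1089 + 4·26796)] = (1/2)[33 + √108273] ≈ (1/2)(33 + 329.0486) = 181.0243.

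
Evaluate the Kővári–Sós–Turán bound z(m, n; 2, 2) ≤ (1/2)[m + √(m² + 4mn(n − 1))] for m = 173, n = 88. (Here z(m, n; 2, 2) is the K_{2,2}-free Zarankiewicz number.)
z(173, 88; 2, 2) ≤ (1/2)[173 + √(173² + 4·173·88·87)] = (1/2)[173 + √5327881] = 1240.6102

Kővári–Sós–Turán: let r_1, ..., r_173 be the row sums and z = Σ r_i the total number of 1s. Each pair of columns can share at most one row with both entries 1 (else a 2×2 all-ones block appears), so Σ_i C(r_i, 2) ≤ C(88, 2) = 3828. By convexity Σ_i C(r_i, 2) ≥ 173·C(z/173, 2) = z(z − 173)/(2·173), giving z² − 173z − 173·88·87 ≤ 0 and hence z ≤ (1/2)[173 + √(29929 + 4·1324488)] = (1/2)[173 + √5327881] ≈ (1/2)(173 + 2308.2203) = 1240.6102.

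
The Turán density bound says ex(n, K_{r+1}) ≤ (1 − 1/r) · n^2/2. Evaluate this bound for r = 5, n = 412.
Turán density bound = (4/5) · 412^2/2 = 339488/5 ≈ 67897.6

Turán's theorem: ex(n, K_{r+1}) is achieved by the complete r-partite Turán graph T(n, r) with parts as balanced as possible, and is at most (1 − 1/r) · n^2/2. For r = 5, n = 412: the density bound is (4/5) · 169744/2 = 339488/5 ≈ 67897.6. The integer-valued extremum is e(T(412, 5)) = 67897, which is strictly less than the density bound 339488/5 since 5 ∤ 412 (the parts of T(412, 5) cannot all be equal).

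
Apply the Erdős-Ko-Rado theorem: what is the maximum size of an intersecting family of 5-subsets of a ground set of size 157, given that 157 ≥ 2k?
max |F| = C(156, 4) = 23738715

The Erdős-Ko-Rado theorem states: for n ≥ 2k, an intersecting family of k-subsets of an n-element set has size at most C(n − 1, k − 1), with equality for 'star' families {A ⊆ [n] : |A| = k, i ∈ A} (fix an element i). For n = 157, k = 5: C(156, 4) = 23738715.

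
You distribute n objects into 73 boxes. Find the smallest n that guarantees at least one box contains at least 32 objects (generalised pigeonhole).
n = (32 − 1)·73 + 1 = 2264

By the generalised pigeonhole principle, to guarantee some box contains ≥ r objects we need more than (r − 1) · k objects total. Threshold: n = (r − 1) · k + 1. With r = 32 and k = 73: n = 31 · 73 + 1 = 2263 + 1 = 2264. For n = 2263 = 31 · 73, we can put exactly 31 objects in every box, avoiding 32 in any single one — so 2264 is tight.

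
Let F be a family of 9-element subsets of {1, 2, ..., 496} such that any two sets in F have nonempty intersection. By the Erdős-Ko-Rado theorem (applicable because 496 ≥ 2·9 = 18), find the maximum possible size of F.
max |F| = C(495, 8) = 84455881607592495

Erdős-Ko-Rado (1961): when n ≥ 2k, max |F| = C(n−1, k−1). The bound is attained by the star {A : i ∈ A} for any fixed i ∈ [n]. Here C(496−1, 9−1) = C(495, 8) = 84455881607592495.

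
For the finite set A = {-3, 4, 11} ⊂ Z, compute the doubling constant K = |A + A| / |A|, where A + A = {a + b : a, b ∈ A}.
K = |A + A| / |A| = 5/3

Enumerate A + A = {a + b : a, b ∈ A}. With |A| = 3, there are |A|^2 = 9 ordered sum pairs; collecting distinct values, A + A = {-6, 1, 8, 15, 22}, so |A + A| = 5. Thus K = 5/3. Here |A + A| = 2|A| − 1 = 5, the minimum possible — so K = 5/3 is minimal, which holds iff A is an arithmetic progression.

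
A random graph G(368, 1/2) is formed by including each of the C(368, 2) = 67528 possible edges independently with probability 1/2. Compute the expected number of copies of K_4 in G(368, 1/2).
E[# K_4] = C(368, 4) · (1/2)^C(4, 2) = 751755460 / 2^6 = 187938865/16 = 11746179.0625

For each 4-subset S of vertices (there are C(368, 4) = 751755460 such S), let X_S = 1 if S induces a K_4 (all C(4, 2) = 6 edges present). Then P(X_S = 1) = (1/2)^6 = 1/64. By linearity of expectation, E[# K_4] = C(368, 4) · (1/2)^6 = 751755460 / 64 = 187938865/16 = 11746179.0625.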